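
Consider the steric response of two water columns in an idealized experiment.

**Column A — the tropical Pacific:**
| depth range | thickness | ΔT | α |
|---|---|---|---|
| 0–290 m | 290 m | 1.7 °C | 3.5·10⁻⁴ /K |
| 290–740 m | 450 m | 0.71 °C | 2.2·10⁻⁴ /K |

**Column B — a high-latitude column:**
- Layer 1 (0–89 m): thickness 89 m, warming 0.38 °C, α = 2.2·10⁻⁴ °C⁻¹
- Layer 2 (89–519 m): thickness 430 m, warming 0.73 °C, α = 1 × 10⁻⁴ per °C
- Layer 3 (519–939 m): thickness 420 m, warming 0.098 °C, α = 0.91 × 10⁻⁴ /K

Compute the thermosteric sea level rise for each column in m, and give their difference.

Δh_A ≈ 0.243 m, Δh_B ≈ 0.0426 m; difference ≈ 0.200 m

A 0–290 m: 1.7 × 290 × 3.5×10⁻⁴ = 0.17255 m
A 290–740 m: 2.2×10⁻⁴ × 450 × 0.71 = 0.07029 m
A total: 0.24284 m
B Layer 1: 2.2×10⁻⁴ × 0.38 × 89 = 0.0074404 m
B Layer 2: 1×10⁻⁴ × 430 × 0.73 = 0.03139 m
B Layer 3: 420 × 0.91×10⁻⁴ × 0.098 = 0.00374556 m
B total: 0.04257596 m
Difference: 0.24284 − 0.04257596 = 0.20026404 m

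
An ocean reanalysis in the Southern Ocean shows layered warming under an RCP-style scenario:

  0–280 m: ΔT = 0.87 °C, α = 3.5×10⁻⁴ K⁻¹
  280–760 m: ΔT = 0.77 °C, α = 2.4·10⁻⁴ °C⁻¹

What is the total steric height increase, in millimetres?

Δh ≈ 174 mm

0–280 m: 0.87 × 3.5×10⁻⁴ × 280 = 0.08526 m
280–760 m: 0.77 × 2.4×10⁻⁴ × 480 = 0.088704 m
Δh = 0.08526 + 0.088704 = 0.173964 m ≈ 174 mm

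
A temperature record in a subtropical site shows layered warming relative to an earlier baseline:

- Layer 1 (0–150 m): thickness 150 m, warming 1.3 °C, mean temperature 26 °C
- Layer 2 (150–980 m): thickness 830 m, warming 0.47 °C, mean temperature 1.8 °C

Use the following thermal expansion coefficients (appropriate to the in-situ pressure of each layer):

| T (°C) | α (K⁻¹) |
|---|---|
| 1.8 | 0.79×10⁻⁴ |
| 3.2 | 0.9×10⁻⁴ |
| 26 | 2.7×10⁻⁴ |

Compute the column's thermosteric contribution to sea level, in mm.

83.5 mm of thermosteric rise

Layer 1 at 26 °C → α = 2.7×10⁻⁴ K⁻¹
Layer 2 at 1.8 °C → α = 0.79×10⁻⁴ K⁻¹
2.7×10⁻⁴ × 150 × 1.3 = 0.05265 m
0.79×10⁻⁴ × 830 × 0.47 = 0.0308179 m
Δh = 0.05265 + 0.0308179 = 0.0834679 m ≈ 83.5 mm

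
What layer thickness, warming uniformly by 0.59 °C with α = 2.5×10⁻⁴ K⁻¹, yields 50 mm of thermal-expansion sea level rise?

H = Δh/(αΔT) = 0.05 / (2.5×10⁻⁴ × 0.59) ≈ 339.0 m

H ≈ 340 m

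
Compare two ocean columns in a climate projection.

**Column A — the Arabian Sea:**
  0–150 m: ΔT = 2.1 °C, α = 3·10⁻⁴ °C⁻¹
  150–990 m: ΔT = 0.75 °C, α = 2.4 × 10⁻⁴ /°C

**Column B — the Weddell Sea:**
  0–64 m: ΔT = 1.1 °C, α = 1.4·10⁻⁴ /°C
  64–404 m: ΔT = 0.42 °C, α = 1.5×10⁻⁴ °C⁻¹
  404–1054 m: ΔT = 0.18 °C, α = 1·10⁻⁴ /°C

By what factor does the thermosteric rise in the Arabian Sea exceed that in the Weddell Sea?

5.7

A 150 × 2.1 × 3×10⁻⁴ = 0.09450 m
A Layer 2: 2.4×10⁻⁴ × 0.75 × 840 = 0.15120 m
A total: 0.24570 m
B Layer 1: 1.4×10⁻⁴ × 1.1 × 64 = 0.009856 m
B 64–404 m: 0.42 × 340 × 1.5×10⁻⁴ = 0.02142 m
B Layer 3: 1×10⁻⁴ × 0.18 × 650 = 0.01170 m
B total: 0.042976 m
Ratio: 0.24570 / 0.042976 ≈ 5.717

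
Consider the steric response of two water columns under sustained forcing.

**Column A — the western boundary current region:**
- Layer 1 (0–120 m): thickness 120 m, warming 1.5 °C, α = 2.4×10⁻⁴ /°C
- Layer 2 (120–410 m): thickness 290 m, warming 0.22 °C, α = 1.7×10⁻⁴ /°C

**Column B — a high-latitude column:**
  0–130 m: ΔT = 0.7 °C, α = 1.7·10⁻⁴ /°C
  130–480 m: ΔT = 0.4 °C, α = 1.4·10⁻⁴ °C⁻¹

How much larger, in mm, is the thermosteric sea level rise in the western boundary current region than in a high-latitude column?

A Layer 1: 1.5 × 2.4×10⁻⁴ × 120 = 0.04320 m
A 0.22 × 290 × 1.7×10⁻⁴ = 0.010846 m
A total: 0.054046 m
B Layer 1: 1.7×10⁻⁴ × 130 × 0.7 = 0.01547 m
B Layer 2: 350 × 1.4×10⁻⁴ × 0.4 = 0.01960 m
B total: 0.03507 m
Difference: 0.054046 − 0.03507 = 0.018976 m

19 mm larger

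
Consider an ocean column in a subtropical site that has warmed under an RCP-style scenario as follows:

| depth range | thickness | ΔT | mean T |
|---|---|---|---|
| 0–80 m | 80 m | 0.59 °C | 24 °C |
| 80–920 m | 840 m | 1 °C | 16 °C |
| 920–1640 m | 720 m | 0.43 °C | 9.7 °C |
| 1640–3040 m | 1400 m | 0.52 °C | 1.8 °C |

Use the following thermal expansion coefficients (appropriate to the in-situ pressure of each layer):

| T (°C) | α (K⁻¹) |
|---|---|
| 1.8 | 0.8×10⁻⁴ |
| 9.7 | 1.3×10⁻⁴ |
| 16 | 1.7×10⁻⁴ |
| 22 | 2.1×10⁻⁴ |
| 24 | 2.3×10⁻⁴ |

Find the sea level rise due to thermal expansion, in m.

Layer 1 at 24 °C → α = 2.3×10⁻⁴ K⁻¹
Layer 2 at 16 °C → α = 1.7×10⁻⁴ K⁻¹
Layer 3 at 9.7 °C → α = 1.3×10⁻⁴ K⁻¹
Layer 4 at 1.8 °C → α = 0.8×10⁻⁴ K⁻¹
0.59 × 80 × 2.3×10⁻⁴ = 0.010856 m
80–920 m: 1.7×10⁻⁴ × 840 × 1 = 0.14280 m
720 × 0.43 × 1.3×10⁻⁴ = 0.040248 m
0.8×10⁻⁴ × 1400 × 0.52 = 0.05824 m
Δh = 0.010856 + 0.14280 + 0.040248 + 0.05824 = 0.252144 m

Δh = 0.25 m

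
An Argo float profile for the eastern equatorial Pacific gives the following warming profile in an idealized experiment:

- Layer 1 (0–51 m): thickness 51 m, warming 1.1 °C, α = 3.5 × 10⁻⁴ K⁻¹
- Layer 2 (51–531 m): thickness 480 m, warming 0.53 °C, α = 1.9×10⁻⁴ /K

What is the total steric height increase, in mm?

Δh = 68 mm

Layer 1: 1.1 × 51 × 3.5×10⁻⁴ = 0.019635 m
Layer 2: 480 × 0.53 × 1.9×10⁻⁴ = 0.048336 m
Δh = 0.019635 + 0.048336 = 0.067971 m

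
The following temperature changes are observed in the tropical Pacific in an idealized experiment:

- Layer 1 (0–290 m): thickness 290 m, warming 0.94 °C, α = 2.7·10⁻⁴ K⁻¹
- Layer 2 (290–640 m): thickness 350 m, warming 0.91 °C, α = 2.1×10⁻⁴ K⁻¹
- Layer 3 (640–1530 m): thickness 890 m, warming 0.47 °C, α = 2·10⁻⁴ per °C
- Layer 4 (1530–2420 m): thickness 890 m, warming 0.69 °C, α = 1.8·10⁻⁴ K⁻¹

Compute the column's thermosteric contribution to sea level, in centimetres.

Δh ≈ 33.5 cm

Layer 1: 0.94 × 2.7×10⁻⁴ × 290 = 0.073602 m
Layer 2: 2.1×10⁻⁴ × 0.91 × 350 = 0.066885 m
0.47 × 890 × 2×10⁻⁴ = 0.08366 m
Layer 4: 0.69 × 890 × 1.8×10⁻⁴ = 0.110538 m
Δh = 0.073602 + 0.066885 + 0.08366 + 0.110538 = 0.334685 m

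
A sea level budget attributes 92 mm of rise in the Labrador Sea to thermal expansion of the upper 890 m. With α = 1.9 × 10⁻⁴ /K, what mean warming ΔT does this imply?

ΔT = Δh/(αH) = 0.092 / (1.9×10⁻⁴ × 890) ≈ 0.5441 K

0.544 K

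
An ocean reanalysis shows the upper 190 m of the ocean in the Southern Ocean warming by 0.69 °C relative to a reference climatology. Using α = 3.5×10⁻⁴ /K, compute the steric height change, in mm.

about 46 mm

Δh = αΔT·H = 3.5×10⁻⁴ × 0.69 × 190 = 0.045885 m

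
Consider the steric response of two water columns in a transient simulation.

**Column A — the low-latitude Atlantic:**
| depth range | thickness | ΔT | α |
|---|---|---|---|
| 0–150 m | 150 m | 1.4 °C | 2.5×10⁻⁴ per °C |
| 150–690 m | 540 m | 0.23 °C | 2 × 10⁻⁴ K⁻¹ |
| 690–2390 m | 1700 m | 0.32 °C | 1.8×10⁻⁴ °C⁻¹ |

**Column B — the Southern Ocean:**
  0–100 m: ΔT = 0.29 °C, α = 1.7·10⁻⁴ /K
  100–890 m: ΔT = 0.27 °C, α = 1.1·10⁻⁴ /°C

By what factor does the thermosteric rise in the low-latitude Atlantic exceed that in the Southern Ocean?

A Layer 1: 1.4 × 2.5×10⁻⁴ × 150 = 0.05250 m
A 0.23 × 2×10⁻⁴ × 540 = 0.02484 m
A 1700 × 1.8×10⁻⁴ × 0.32 = 0.09792 m
A total: 0.17526 m
B 1.7×10⁻⁴ × 0.29 × 100 = 0.00493 m
B 100–890 m: 1.1×10⁻⁴ × 790 × 0.27 = 0.023463 m
B total: 0.028393 m
Ratio: 0.17526 / 0.028393 ≈ 6.173

6.17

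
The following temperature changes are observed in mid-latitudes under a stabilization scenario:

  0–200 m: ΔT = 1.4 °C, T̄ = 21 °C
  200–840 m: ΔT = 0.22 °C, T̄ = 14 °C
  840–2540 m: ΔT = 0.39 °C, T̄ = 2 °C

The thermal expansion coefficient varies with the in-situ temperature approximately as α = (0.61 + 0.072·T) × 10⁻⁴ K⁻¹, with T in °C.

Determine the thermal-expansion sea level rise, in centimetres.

Layer 1: α = (0.61 + 0.072×21)×10⁻⁴ = 2.122×10⁻⁴ K⁻¹
Layer 2: α = (0.61 + 0.072×14)×10⁻⁴ = 1.618×10⁻⁴ K⁻¹
Layer 3: α = (0.61 + 0.072×2)×10⁻⁴ = 0.754×10⁻⁴ K⁻¹
1.4 × 200 × 2.122×10⁻⁴ = 0.059416 m
200–840 m: 0.22 × 640 × 1.618×10⁻⁴ = 0.02278144 m
Layer 3: 0.39 × 1700 × 0.754×10⁻⁴ = 0.0499902 m
Δh = 0.059416 + 0.02278144 + 0.0499902 = 0.13218764 m

Δh ≈ 13.2 cm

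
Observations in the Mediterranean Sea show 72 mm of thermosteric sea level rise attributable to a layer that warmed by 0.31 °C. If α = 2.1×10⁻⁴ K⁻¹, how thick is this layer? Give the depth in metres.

about 1110 m

H = Δh/(αΔT) = 0.072 / (2.1×10⁻⁴ × 0.31) ≈ 1106 m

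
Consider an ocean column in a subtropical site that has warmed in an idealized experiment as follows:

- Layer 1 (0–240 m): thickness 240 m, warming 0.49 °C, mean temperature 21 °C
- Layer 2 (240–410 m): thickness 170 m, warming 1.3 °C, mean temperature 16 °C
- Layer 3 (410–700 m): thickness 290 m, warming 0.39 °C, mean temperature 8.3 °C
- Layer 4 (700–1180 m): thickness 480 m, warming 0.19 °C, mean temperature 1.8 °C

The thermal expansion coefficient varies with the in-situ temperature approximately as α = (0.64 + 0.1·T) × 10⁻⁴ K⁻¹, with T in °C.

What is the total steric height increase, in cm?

Layer 1: α = (0.64 + 0.1×21)×10⁻⁴ = 2.74×10⁻⁴ K⁻¹
Layer 2: α = (0.64 + 0.1×16)×10⁻⁴ = 2.24×10⁻⁴ K⁻¹
Layer 3: α = (0.64 + 0.1×8.3)×10⁻⁴ = 1.47×10⁻⁴ K⁻¹
Layer 4: α = (0.64 + 0.1×1.8)×10⁻⁴ = 0.82×10⁻⁴ K⁻¹
2.74×10⁻⁴ × 240 × 0.49 = 0.0322224 m
2.24×10⁻⁴ × 170 × 1.3 = 0.049504 m
410–700 m: 1.47×10⁻⁴ × 290 × 0.39 = 0.0166257 m
Layer 4: 0.82×10⁻⁴ × 480 × 0.19 = 0.0074784 m
Δh = 0.0322224 + 0.049504 + 0.0166257 + 0.0074784 = 0.1058305 m

Δh ≈ 10.6 cm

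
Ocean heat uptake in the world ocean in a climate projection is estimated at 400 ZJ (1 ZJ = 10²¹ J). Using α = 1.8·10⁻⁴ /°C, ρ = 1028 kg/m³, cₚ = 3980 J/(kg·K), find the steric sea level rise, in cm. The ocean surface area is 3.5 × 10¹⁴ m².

about 5.0 cm

Per unit area: Q = 400×10²¹ / (3.5×10¹⁴) ≈ 1.143×10⁹ J/m²
Δh = αQ/(ρcₚ) = 1.8×10⁻⁴ × 1.143×10⁹ / (1028 × 3980) ≈ 0.050285 m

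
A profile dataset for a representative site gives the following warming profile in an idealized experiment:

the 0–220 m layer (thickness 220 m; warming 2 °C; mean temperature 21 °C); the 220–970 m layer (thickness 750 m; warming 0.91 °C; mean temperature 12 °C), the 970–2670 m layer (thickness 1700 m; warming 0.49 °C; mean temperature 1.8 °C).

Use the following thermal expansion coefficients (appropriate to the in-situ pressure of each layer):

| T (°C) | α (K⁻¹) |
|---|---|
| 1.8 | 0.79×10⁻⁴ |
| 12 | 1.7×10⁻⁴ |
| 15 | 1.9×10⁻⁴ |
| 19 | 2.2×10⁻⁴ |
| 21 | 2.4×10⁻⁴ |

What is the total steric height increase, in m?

Layer 1 at 21 °C → α = 2.4×10⁻⁴ K⁻¹
Layer 2 at 12 °C → α = 1.7×10⁻⁴ K⁻¹
Layer 3 at 1.8 °C → α = 0.79×10⁻⁴ K⁻¹
0–220 m: 2 × 2.4×10⁻⁴ × 220 = 0.10560 m
750 × 0.91 × 1.7×10⁻⁴ = 0.116025 m
0.49 × 0.79×10⁻⁴ × 1700 = 0.065807 m
Δh = 0.10560 + 0.116025 + 0.065807 = 0.287432 m

about 0.29 m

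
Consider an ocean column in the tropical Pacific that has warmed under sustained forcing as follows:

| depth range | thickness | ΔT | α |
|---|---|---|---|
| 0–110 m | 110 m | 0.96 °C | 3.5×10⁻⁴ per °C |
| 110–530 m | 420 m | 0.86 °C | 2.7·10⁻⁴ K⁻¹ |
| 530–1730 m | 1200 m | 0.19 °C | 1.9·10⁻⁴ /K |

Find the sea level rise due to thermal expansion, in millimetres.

180 mm of thermosteric rise

0–110 m: 110 × 3.5×10⁻⁴ × 0.96 = 0.03696 m
Layer 2: 0.86 × 420 × 2.7×10⁻⁴ = 0.097524 m
1.9×10⁻⁴ × 0.19 × 1200 = 0.04332 m
Δh = 0.03696 + 0.097524 + 0.04332 = 0.177804 m ≈ 180 mm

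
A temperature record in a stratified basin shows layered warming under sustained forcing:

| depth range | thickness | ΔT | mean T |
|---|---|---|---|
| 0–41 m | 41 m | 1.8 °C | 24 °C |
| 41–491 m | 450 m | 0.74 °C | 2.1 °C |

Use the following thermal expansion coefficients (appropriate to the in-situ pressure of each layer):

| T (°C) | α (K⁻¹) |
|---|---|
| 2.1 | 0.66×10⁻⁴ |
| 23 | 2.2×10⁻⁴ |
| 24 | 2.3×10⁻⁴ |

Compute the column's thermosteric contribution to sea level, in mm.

Layer 1 at 24 °C → α = 2.3×10⁻⁴ K⁻¹
Layer 2 at 2.1 °C → α = 0.66×10⁻⁴ K⁻¹
0–41 m: 41 × 1.8 × 2.3×10⁻⁴ = 0.016974 m
41–491 m: 450 × 0.74 × 0.66×10⁻⁴ = 0.021978 m
Δh = 0.016974 + 0.021978 = 0.038952 m

Δh ≈ 39 mm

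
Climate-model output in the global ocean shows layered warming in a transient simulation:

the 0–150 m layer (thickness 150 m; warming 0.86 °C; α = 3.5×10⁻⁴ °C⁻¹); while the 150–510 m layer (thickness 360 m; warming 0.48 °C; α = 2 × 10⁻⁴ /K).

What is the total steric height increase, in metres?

Δh = 0.080 m

3.5×10⁻⁴ × 0.86 × 150 = 0.04515 m
0.48 × 360 × 2×10⁻⁴ = 0.03456 m
Δh = 0.04515 + 0.03456 = 0.07971 m ≈ 0.080 m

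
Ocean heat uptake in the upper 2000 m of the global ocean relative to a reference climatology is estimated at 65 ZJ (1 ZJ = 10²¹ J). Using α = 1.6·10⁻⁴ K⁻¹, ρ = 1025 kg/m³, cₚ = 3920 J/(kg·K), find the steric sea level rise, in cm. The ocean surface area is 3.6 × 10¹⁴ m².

Per unit area: Q = 65×10²¹ / (3.6×10¹⁴) ≈ 1.806×10⁸ J/m²
Δh = αQ/(ρcₚ) = 1.6×10⁻⁴ × 1.806×10⁸ / (1025 × 3920) ≈ 0.0071916 m

Δh = 0.719 cm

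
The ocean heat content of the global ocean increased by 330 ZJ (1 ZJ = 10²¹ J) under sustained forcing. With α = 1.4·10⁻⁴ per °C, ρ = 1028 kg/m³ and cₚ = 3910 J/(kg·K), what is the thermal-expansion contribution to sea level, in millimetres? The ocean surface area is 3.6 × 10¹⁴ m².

31.9 mm of thermosteric rise

Per unit area: Q = 330×10²¹ / (3.6×10¹⁴) ≈ 9.167×10⁸ J/m²
Δh = αQ/(ρcₚ) = 1.4×10⁻⁴ × 9.167×10⁸ / (1028 × 3910) ≈ 0.031929 m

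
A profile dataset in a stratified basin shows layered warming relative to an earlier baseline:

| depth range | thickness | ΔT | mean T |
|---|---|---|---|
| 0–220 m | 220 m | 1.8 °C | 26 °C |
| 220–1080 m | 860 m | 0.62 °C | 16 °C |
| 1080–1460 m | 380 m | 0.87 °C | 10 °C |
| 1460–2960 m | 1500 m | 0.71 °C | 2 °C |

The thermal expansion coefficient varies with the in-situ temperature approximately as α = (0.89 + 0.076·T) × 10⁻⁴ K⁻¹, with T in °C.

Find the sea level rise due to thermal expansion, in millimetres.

Layer 1: α = (0.89 + 0.076×26)×10⁻⁴ = 2.866×10⁻⁴ K⁻¹
Layer 2: α = (0.89 + 0.076×16)×10⁻⁴ = 2.106×10⁻⁴ K⁻¹
Layer 3: α = (0.89 + 0.076×10)×10⁻⁴ = 1.65×10⁻⁴ K⁻¹
Layer 4: α = (0.89 + 0.076×2)×10⁻⁴ = 1.042×10⁻⁴ K⁻¹
Layer 1: 2.866×10⁻⁴ × 220 × 1.8 = 0.1134936 m
220–1080 m: 0.62 × 2.106×10⁻⁴ × 860 = 0.11229192 m
Layer 3: 380 × 1.65×10⁻⁴ × 0.87 = 0.054549 m
Layer 4: 1500 × 0.71 × 1.042×10⁻⁴ = 0.110973 m
Δh = 0.1134936 + 0.11229192 + 0.054549 + 0.110973 = 0.39130752 m

391 mm of thermosteric rise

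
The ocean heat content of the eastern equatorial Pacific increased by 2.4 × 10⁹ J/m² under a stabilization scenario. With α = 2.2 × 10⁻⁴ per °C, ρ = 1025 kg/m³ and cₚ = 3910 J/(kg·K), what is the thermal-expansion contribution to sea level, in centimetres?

Δh = αQ/(ρcₚ) = 2.2×10⁻⁴ × 2.4×10⁹ / (1025 × 3910) ≈ 0.13174 m

13 cm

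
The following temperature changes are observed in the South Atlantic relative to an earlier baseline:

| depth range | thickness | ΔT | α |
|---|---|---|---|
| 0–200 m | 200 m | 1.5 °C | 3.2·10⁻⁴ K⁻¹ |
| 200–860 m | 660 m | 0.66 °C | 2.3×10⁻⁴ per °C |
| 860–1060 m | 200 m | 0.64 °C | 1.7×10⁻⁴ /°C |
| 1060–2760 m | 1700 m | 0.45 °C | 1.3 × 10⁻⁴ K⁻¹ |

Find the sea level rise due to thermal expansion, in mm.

0–200 m: 1.5 × 200 × 3.2×10⁻⁴ = 0.09600 m
Layer 2: 0.66 × 660 × 2.3×10⁻⁴ = 0.100188 m
860–1060 m: 200 × 1.7×10⁻⁴ × 0.64 = 0.02176 m
Layer 4: 1700 × 0.45 × 1.3×10⁻⁴ = 0.09945 m
Δh = 0.09600 + 0.100188 + 0.02176 + 0.09945 = 0.317398 m

Δh ≈ 317 mm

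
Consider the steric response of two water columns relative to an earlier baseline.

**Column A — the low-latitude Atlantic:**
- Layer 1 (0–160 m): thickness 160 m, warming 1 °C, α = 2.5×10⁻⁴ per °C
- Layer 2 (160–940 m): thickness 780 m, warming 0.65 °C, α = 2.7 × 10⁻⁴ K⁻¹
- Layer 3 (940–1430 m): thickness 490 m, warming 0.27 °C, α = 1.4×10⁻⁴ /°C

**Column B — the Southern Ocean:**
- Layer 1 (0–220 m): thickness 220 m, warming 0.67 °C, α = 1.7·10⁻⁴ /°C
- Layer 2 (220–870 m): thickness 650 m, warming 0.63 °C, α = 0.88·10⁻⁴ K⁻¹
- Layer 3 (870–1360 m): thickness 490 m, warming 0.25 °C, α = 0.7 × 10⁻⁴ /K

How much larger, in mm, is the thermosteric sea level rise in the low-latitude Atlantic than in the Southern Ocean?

130 mm larger

A Layer 1: 160 × 2.5×10⁻⁴ × 1 = 0.04000 m
A 780 × 2.7×10⁻⁴ × 0.65 = 0.13689 m
A 940–1430 m: 490 × 1.4×10⁻⁴ × 0.27 = 0.018522 m
A total: 0.195412 m
B 0–220 m: 1.7×10⁻⁴ × 0.67 × 220 = 0.025058 m
B 220–870 m: 0.88×10⁻⁴ × 0.63 × 650 = 0.036036 m
B 870–1360 m: 490 × 0.25 × 0.7×10⁻⁴ = 0.008575 m
B total: 0.069669 m
Difference: 0.195412 − 0.069669 = 0.125743 m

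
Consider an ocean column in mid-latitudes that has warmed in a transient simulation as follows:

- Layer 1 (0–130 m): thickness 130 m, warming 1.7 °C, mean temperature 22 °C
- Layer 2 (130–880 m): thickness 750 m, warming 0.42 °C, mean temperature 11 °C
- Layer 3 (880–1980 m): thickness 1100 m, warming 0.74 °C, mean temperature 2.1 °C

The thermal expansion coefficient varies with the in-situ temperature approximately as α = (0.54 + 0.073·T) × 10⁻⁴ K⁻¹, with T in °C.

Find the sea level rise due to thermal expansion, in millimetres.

Layer 1: α = (0.54 + 0.073×22)×10⁻⁴ = 2.146×10⁻⁴ K⁻¹
Layer 2: α = (0.54 + 0.073×11)×10⁻⁴ = 1.343×10⁻⁴ K⁻¹
Layer 3: α = (0.54 + 0.073×2.1)×10⁻⁴ = 0.6933×10⁻⁴ K⁻¹
1.7 × 130 × 2.146×10⁻⁴ = 0.0474266 m
Layer 2: 1.343×10⁻⁴ × 0.42 × 750 = 0.0423045 m
Layer 3: 0.74 × 1100 × 0.6933×10⁻⁴ = 0.05643462 m
Δh = 0.0474266 + 0.0423045 + 0.05643462 = 0.14616572 m

146 mm of thermosteric rise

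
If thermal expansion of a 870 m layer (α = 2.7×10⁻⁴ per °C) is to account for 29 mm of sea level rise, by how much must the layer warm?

ΔT = Δh/(αH) = 0.029 / (2.7×10⁻⁴ × 870) ≈ 0.1235 °C

0.12 °C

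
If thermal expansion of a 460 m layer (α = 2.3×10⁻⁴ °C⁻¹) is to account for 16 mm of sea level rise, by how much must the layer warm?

ΔT = Δh/(αH) = 0.016 / (2.3×10⁻⁴ × 460) ≈ 0.1512 K

about 0.151 K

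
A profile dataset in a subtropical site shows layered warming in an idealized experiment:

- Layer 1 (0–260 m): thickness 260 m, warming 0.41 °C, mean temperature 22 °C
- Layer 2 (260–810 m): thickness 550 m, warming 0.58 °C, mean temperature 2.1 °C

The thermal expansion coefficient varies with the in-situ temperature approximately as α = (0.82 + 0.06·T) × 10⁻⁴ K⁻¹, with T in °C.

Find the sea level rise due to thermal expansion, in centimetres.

Layer 1: α = (0.82 + 0.06×22)×10⁻⁴ = 2.14×10⁻⁴ K⁻¹
Layer 2: α = (0.82 + 0.06×2.1)×10⁻⁴ = 0.946×10⁻⁴ K⁻¹
Layer 1: 2.14×10⁻⁴ × 0.41 × 260 = 0.0228124 m
260–810 m: 0.58 × 550 × 0.946×10⁻⁴ = 0.0301774 m
Δh = 0.0228124 + 0.0301774 = 0.0529898 m

Δh ≈ 5.30 cm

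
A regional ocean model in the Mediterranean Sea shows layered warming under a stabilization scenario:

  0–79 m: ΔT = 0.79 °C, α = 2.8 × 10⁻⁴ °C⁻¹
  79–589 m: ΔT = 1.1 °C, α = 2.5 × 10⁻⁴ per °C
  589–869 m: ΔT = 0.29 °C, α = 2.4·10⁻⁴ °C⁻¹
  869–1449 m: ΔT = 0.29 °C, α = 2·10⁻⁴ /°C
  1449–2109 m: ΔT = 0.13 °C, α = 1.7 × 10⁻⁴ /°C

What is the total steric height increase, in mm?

Layer 1: 2.8×10⁻⁴ × 79 × 0.79 = 0.0174748 m
79–589 m: 2.5×10⁻⁴ × 510 × 1.1 = 0.14025 m
280 × 2.4×10⁻⁴ × 0.29 = 0.019488 m
869–1449 m: 2×10⁻⁴ × 0.29 × 580 = 0.03364 m
1449–2109 m: 660 × 1.7×10⁻⁴ × 0.13 = 0.014586 m
Δh = 0.0174748 + 0.14025 + 0.019488 + 0.03364 + 0.014586 = 0.2254388 m

225 mm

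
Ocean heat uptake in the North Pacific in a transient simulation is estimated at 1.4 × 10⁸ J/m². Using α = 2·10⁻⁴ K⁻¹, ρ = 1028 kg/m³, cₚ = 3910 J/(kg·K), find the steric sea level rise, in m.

Δh = αQ/(ρcₚ) = 2×10⁻⁴ × 1.4×10⁸ / (1028 × 3910) ≈ 0.0069661 m

0.00697 m of thermosteric rise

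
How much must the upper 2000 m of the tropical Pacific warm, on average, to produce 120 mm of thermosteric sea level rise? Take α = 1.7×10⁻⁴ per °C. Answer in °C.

ΔT = Δh/(αH) = 0.12 / (1.7×10⁻⁴ × 2000) ≈ 0.3529 °C

0.35 °C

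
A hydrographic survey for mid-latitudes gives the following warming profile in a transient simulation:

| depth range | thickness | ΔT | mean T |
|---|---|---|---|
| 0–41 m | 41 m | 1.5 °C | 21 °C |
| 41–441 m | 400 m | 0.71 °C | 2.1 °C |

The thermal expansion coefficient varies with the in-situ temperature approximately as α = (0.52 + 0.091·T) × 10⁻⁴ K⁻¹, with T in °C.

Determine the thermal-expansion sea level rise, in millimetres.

about 35 mm

Layer 1: α = (0.52 + 0.091×21)×10⁻⁴ = 2.431×10⁻⁴ K⁻¹
Layer 2: α = (0.52 + 0.091×2.1)×10⁻⁴ = 0.7111×10⁻⁴ K⁻¹
0–41 m: 41 × 1.5 × 2.431×10⁻⁴ = 0.01495065 m
0.71 × 400 × 0.7111×10⁻⁴ = 0.02019524 m
Δh = 0.01495065 + 0.02019524 = 0.03514589 m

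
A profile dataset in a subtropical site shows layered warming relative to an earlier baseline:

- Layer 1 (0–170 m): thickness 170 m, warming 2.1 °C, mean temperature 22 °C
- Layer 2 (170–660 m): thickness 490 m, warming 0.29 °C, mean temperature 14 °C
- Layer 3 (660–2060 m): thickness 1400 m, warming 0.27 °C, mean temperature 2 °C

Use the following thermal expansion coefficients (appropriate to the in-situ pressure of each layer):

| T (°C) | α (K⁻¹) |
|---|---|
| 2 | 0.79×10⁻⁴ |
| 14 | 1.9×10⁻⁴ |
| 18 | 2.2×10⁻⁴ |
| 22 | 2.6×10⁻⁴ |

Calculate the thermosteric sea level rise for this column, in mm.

Layer 1 at 22 °C → α = 2.6×10⁻⁴ K⁻¹
Layer 2 at 14 °C → α = 1.9×10⁻⁴ K⁻¹
Layer 3 at 2 °C → α = 0.79×10⁻⁴ K⁻¹
2.6×10⁻⁴ × 170 × 2.1 = 0.09282 m
490 × 0.29 × 1.9×10⁻⁴ = 0.026999 m
660–2060 m: 0.79×10⁻⁴ × 1400 × 0.27 = 0.029862 m
Δh = 0.09282 + 0.026999 + 0.029862 = 0.149681 m ≈ 150 mm

about 150 mm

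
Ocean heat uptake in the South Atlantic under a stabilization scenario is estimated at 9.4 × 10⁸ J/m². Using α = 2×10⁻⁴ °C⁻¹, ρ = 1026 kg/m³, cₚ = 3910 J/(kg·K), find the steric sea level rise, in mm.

46.9 mm of thermosteric rise

Δh = αQ/(ρcₚ) = 2×10⁻⁴ × 9.4×10⁸ / (1026 × 3910) ≈ 0.046863 m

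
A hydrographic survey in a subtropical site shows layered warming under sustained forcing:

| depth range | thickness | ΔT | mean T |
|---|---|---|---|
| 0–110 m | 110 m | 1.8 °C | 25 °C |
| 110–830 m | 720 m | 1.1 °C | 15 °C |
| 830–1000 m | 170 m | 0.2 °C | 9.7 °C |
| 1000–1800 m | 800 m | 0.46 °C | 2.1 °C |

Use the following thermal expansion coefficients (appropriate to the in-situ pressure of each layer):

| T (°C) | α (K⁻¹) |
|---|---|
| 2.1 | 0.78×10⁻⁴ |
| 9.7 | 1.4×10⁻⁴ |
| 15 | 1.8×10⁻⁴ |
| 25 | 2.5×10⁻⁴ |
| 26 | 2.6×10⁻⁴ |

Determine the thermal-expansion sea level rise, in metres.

Layer 1 at 25 °C → α = 2.5×10⁻⁴ K⁻¹
Layer 2 at 15 °C → α = 1.8×10⁻⁴ K⁻¹
Layer 3 at 9.7 °C → α = 1.4×10⁻⁴ K⁻¹
Layer 4 at 2.1 °C → α = 0.78×10⁻⁴ K⁻¹
2.5×10⁻⁴ × 110 × 1.8 = 0.04950 m
1.1 × 720 × 1.8×10⁻⁴ = 0.14256 m
830–1000 m: 0.2 × 1.4×10⁻⁴ × 170 = 0.00476 m
Layer 4: 0.78×10⁻⁴ × 800 × 0.46 = 0.028704 m
Δh = 0.04950 + 0.14256 + 0.00476 + 0.028704 = 0.225524 m

0.226 m of thermosteric rise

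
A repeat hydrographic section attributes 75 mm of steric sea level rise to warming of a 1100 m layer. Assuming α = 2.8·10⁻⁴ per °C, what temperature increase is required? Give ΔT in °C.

ΔT = Δh/(αH) = 0.075 / (2.8×10⁻⁴ × 1100) ≈ 0.2435 °C

0.244 °C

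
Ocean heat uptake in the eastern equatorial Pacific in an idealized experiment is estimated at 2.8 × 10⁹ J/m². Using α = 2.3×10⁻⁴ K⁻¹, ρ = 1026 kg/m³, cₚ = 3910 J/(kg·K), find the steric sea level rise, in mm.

161 mm

Δh = αQ/(ρcₚ) = 2.3×10⁻⁴ × 2.8×10⁹ / (1026 × 3910) ≈ 0.16053 m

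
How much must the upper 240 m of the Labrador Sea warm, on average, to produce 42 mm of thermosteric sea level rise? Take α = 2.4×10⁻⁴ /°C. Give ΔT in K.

ΔT = Δh/(αH) = 0.042 / (2.4×10⁻⁴ × 240) ≈ 0.7292 K

0.73 K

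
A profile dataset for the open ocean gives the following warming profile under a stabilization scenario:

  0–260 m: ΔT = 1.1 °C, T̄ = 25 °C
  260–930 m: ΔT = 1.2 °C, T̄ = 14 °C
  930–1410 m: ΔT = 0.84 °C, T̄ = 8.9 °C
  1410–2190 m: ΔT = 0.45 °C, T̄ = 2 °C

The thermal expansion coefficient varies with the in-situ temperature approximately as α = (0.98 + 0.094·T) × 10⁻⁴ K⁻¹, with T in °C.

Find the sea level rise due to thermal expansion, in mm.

394 mm of thermosteric rise

Layer 1: α = (0.98 + 0.094×25)×10⁻⁴ = 3.33×10⁻⁴ K⁻¹
Layer 2: α = (0.98 + 0.094×14)×10⁻⁴ = 2.296×10⁻⁴ K⁻¹
Layer 3: α = (0.98 + 0.094×8.9)×10⁻⁴ = 1.8166×10⁻⁴ K⁻¹
Layer 4: α = (0.98 + 0.094×2)×10⁻⁴ = 1.168×10⁻⁴ K⁻¹
Layer 1: 1.1 × 3.33×10⁻⁴ × 260 = 0.095238 m
670 × 2.296×10⁻⁴ × 1.2 = 0.1845984 m
Layer 3: 1.8166×10⁻⁴ × 0.84 × 480 = 0.073245312 m
780 × 0.45 × 1.168×10⁻⁴ = 0.0409968 m
Δh = 0.095238 + 0.1845984 + 0.073245312 + 0.0409968 = 0.394078512 m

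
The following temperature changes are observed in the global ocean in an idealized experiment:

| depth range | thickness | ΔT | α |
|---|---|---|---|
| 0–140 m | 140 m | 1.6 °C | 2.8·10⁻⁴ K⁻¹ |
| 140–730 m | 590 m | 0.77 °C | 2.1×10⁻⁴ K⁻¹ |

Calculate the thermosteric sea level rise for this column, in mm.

158 mm

Layer 1: 1.6 × 140 × 2.8×10⁻⁴ = 0.06272 m
590 × 0.77 × 2.1×10⁻⁴ = 0.095403 m
Δh = 0.06272 + 0.095403 = 0.158123 m ≈ 158 mm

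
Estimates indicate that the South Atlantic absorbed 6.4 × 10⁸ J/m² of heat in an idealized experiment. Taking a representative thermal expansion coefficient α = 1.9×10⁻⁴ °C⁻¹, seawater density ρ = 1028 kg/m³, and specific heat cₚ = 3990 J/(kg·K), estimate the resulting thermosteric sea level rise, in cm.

Δh = αQ/(ρcₚ) = 1.9×10⁻⁴ × 6.4×10⁸ / (1028 × 3990) ≈ 0.029646 m

about 3.0 cm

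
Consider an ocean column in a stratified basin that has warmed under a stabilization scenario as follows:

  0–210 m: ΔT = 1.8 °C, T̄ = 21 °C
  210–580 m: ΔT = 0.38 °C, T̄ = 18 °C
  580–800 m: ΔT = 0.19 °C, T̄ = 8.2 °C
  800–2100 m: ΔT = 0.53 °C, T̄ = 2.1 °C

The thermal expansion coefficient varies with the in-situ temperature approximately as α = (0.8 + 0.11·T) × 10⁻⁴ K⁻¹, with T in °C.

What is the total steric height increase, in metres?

Layer 1: α = (0.8 + 0.11×21)×10⁻⁴ = 3.11×10⁻⁴ K⁻¹
Layer 2: α = (0.8 + 0.11×18)×10⁻⁴ = 2.78×10⁻⁴ K⁻¹
Layer 3: α = (0.8 + 0.11×8.2)×10⁻⁴ = 1.702×10⁻⁴ K⁻¹
Layer 4: α = (0.8 + 0.11×2.1)×10⁻⁴ = 1.031×10⁻⁴ K⁻¹
0–210 m: 3.11×10⁻⁴ × 210 × 1.8 = 0.117558 m
210–580 m: 370 × 2.78×10⁻⁴ × 0.38 = 0.0390868 m
Layer 3: 220 × 1.702×10⁻⁴ × 0.19 = 0.00711436 m
0.53 × 1.031×10⁻⁴ × 1300 = 0.0710359 m
Δh = 0.117558 + 0.0390868 + 0.00711436 + 0.0710359 = 0.23479506 m

Δh ≈ 0.23 m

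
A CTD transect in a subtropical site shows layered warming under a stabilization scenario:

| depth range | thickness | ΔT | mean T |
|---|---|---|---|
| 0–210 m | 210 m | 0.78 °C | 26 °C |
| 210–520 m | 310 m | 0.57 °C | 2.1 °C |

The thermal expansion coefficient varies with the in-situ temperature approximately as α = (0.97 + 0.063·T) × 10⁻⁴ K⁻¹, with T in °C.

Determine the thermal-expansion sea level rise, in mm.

Layer 1: α = (0.97 + 0.063×26)×10⁻⁴ = 2.608×10⁻⁴ K⁻¹
Layer 2: α = (0.97 + 0.063×2.1)×10⁻⁴ = 1.1023×10⁻⁴ K⁻¹
0–210 m: 210 × 2.608×10⁻⁴ × 0.78 = 0.04271904 m
0.57 × 1.1023×10⁻⁴ × 310 = 0.019477641 m
Δh = 0.04271904 + 0.019477641 = 0.062196681 m

Δh = 62.2 mm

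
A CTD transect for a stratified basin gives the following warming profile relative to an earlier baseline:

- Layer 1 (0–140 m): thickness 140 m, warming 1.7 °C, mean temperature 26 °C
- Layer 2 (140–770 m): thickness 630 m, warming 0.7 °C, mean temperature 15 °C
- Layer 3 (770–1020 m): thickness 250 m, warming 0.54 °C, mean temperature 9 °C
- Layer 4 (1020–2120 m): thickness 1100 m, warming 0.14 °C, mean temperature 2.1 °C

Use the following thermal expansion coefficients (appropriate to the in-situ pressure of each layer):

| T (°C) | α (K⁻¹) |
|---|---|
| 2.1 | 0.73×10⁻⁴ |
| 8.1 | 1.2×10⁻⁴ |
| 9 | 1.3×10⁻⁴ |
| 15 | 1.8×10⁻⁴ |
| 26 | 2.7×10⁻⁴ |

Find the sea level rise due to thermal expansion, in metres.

about 0.172 m

Layer 1 at 26 °C → α = 2.7×10⁻⁴ K⁻¹
Layer 2 at 15 °C → α = 1.8×10⁻⁴ K⁻¹
Layer 3 at 9 °C → α = 1.3×10⁻⁴ K⁻¹
Layer 4 at 2.1 °C → α = 0.73×10⁻⁴ K⁻¹
0–140 m: 2.7×10⁻⁴ × 140 × 1.7 = 0.06426 m
140–770 m: 630 × 1.8×10⁻⁴ × 0.7 = 0.07938 m
770–1020 m: 1.3×10⁻⁴ × 0.54 × 250 = 0.01755 m
1020–2120 m: 0.14 × 0.73×10⁻⁴ × 1100 = 0.011242 m
Δh = 0.06426 + 0.07938 + 0.01755 + 0.011242 = 0.172432 m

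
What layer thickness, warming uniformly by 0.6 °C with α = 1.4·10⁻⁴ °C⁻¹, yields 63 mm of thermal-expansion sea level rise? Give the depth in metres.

H = Δh/(αΔT) = 0.063 / (1.4×10⁻⁴ × 0.6) = 750.0 m

H ≈ 750 m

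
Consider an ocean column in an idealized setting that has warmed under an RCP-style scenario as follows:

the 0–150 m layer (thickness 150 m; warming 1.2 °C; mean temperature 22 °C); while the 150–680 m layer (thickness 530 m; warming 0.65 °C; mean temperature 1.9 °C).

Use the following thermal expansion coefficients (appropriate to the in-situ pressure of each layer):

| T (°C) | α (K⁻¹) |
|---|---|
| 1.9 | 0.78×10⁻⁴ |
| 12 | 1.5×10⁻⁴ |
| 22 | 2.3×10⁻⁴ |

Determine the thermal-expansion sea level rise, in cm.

Δh ≈ 6.83 cm

Layer 1 at 22 °C → α = 2.3×10⁻⁴ K⁻¹
Layer 2 at 1.9 °C → α = 0.78×10⁻⁴ K⁻¹
Layer 1: 1.2 × 2.3×10⁻⁴ × 150 = 0.04140 m
Layer 2: 0.78×10⁻⁴ × 530 × 0.65 = 0.026871 m
Δh = 0.04140 + 0.026871 = 0.068271 m ≈ 6.83 cm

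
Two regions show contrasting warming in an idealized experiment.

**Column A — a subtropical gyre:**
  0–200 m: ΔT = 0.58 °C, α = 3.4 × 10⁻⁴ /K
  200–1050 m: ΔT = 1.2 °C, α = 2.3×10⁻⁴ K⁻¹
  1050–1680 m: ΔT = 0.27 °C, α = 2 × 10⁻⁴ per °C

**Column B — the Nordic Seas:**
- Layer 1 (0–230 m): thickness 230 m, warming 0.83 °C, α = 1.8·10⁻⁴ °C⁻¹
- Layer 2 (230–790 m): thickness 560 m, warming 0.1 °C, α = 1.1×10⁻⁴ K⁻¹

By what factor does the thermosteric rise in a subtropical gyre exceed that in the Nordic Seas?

a factor of 7.60

A Layer 1: 0.58 × 200 × 3.4×10⁻⁴ = 0.03944 m
A 1.2 × 2.3×10⁻⁴ × 850 = 0.23460 m
A 1050–1680 m: 2×10⁻⁴ × 630 × 0.27 = 0.03402 m
A total: 0.30806 m
B Layer 1: 230 × 1.8×10⁻⁴ × 0.83 = 0.034362 m
B 1.1×10⁻⁴ × 560 × 0.1 = 0.00616 m
B total: 0.040522 m
Ratio: 0.30806 / 0.040522 ≈ 7.602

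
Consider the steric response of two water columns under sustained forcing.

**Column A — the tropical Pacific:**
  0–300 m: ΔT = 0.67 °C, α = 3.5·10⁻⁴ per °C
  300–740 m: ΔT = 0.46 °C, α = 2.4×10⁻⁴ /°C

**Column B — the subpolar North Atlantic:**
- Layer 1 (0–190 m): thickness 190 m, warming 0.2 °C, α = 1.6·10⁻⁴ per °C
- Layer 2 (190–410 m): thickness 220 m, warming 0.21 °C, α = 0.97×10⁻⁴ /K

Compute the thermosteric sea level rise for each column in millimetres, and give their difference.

Δh_A ≈ 119 mm, Δh_B ≈ 10.6 mm; difference ≈ 108 mm

A Layer 1: 300 × 0.67 × 3.5×10⁻⁴ = 0.07035 m
A Layer 2: 2.4×10⁻⁴ × 440 × 0.46 = 0.048576 m
A total: 0.118926 m
B Layer 1: 0.2 × 190 × 1.6×10⁻⁴ = 0.00608 m
B 190–410 m: 220 × 0.21 × 0.97×10⁻⁴ = 0.0044814 m
B total: 0.0105614 m
Difference: 0.118926 − 0.0105614 = 0.1083646 m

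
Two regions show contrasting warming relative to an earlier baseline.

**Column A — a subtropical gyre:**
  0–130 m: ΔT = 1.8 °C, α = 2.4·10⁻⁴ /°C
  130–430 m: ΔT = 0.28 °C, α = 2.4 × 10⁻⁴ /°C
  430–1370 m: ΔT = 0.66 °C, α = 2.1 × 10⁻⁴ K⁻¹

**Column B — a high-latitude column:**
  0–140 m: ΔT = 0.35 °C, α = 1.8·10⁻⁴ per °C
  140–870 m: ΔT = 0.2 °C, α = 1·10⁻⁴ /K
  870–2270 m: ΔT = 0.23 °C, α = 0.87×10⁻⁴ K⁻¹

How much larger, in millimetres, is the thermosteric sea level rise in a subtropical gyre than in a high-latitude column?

A 1.8 × 130 × 2.4×10⁻⁴ = 0.05616 m
A 130–430 m: 300 × 0.28 × 2.4×10⁻⁴ = 0.02016 m
A 430–1370 m: 2.1×10⁻⁴ × 0.66 × 940 = 0.130284 m
A total: 0.206604 m
B 0–140 m: 140 × 1.8×10⁻⁴ × 0.35 = 0.00882 m
B Layer 2: 1×10⁻⁴ × 730 × 0.2 = 0.01460 m
B Layer 3: 0.23 × 1400 × 0.87×10⁻⁴ = 0.028014 m
B total: 0.051434 m
Difference: 0.206604 − 0.051434 = 0.15517 m

160 mm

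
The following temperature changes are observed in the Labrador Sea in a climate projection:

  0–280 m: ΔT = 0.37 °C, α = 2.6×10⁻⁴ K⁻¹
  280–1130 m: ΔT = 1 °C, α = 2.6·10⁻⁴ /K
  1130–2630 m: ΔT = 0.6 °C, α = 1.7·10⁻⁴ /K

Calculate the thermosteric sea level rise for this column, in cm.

0–280 m: 2.6×10⁻⁴ × 0.37 × 280 = 0.026936 m
280–1130 m: 1 × 2.6×10⁻⁴ × 850 = 0.22100 m
0.6 × 1.7×10⁻⁴ × 1500 = 0.15300 m
Δh = 0.026936 + 0.22100 + 0.15300 = 0.400936 m ≈ 40.1 cm

about 40.1 cm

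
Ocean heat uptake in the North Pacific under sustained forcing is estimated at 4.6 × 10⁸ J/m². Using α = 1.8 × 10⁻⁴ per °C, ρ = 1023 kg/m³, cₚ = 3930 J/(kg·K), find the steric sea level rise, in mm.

Δh = αQ/(ρcₚ) = 1.8×10⁻⁴ × 4.6×10⁸ / (1023 × 3930) ≈ 0.020595 m

Δh ≈ 20.6 mm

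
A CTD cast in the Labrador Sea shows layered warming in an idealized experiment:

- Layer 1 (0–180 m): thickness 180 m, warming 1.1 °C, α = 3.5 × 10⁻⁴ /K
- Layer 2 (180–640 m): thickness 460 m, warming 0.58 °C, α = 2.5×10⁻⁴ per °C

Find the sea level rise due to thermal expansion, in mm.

Δh = 136 mm

0–180 m: 180 × 3.5×10⁻⁴ × 1.1 = 0.06930 m
Layer 2: 460 × 0.58 × 2.5×10⁻⁴ = 0.06670 m
Δh = 0.06930 + 0.06670 = 0.13600 m ≈ 136 mm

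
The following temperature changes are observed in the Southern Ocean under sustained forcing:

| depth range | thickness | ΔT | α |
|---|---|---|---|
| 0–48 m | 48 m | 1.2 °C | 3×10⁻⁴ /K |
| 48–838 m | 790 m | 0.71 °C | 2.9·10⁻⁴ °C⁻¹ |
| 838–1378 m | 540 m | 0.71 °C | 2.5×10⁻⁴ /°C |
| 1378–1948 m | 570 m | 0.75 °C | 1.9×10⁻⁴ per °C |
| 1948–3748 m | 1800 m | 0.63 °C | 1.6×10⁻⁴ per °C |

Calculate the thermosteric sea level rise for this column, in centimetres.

53.8 cm of thermosteric rise

0–48 m: 3×10⁻⁴ × 48 × 1.2 = 0.01728 m
0.71 × 790 × 2.9×10⁻⁴ = 0.162661 m
Layer 3: 2.5×10⁻⁴ × 540 × 0.71 = 0.09585 m
1378–1948 m: 0.75 × 1.9×10⁻⁴ × 570 = 0.081225 m
1948–3748 m: 0.63 × 1800 × 1.6×10⁻⁴ = 0.18144 m
Δh = 0.01728 + 0.162661 + 0.09585 + 0.081225 + 0.18144 = 0.538456 m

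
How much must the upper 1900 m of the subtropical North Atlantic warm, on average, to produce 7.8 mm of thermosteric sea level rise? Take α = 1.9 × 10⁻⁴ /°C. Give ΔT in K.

ΔT = Δh/(αH) = 0.0078 / (1.9×10⁻⁴ × 1900) ≈ 0.02161 K

0.0216 K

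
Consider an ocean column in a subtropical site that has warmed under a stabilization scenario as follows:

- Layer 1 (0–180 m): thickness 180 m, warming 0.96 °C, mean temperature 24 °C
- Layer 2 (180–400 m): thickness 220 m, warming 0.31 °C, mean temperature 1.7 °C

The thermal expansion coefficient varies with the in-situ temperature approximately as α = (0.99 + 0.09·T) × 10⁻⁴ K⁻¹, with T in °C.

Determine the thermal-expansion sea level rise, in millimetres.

about 62 mm

Layer 1: α = (0.99 + 0.09×24)×10⁻⁴ = 3.15×10⁻⁴ K⁻¹
Layer 2: α = (0.99 + 0.09×1.7)×10⁻⁴ = 1.143×10⁻⁴ K⁻¹
0–180 m: 3.15×10⁻⁴ × 180 × 0.96 = 0.054432 m
0.31 × 1.143×10⁻⁴ × 220 = 0.00779526 m
Δh = 0.054432 + 0.00779526 = 0.06222726 m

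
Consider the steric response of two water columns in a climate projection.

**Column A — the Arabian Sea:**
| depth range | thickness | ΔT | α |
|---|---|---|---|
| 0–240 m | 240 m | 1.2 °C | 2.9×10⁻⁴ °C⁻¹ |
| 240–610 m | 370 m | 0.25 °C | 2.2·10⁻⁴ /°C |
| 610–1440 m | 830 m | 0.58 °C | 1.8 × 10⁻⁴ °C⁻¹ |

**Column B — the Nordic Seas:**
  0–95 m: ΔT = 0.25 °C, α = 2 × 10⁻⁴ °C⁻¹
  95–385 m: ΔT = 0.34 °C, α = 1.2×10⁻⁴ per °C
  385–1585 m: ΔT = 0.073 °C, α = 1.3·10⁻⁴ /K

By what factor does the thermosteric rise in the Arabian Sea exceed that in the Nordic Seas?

A Layer 1: 240 × 2.9×10⁻⁴ × 1.2 = 0.08352 m
A 240–610 m: 2.2×10⁻⁴ × 370 × 0.25 = 0.02035 m
A 1.8×10⁻⁴ × 0.58 × 830 = 0.086652 m
A total: 0.190522 m
B 0–95 m: 2×10⁻⁴ × 0.25 × 95 = 0.00475 m
B 95–385 m: 1.2×10⁻⁴ × 0.34 × 290 = 0.011832 m
B 385–1585 m: 1200 × 0.073 × 1.3×10⁻⁴ = 0.011388 m
B total: 0.02797 m
Ratio: 0.190522 / 0.02797 ≈ 6.812

6.81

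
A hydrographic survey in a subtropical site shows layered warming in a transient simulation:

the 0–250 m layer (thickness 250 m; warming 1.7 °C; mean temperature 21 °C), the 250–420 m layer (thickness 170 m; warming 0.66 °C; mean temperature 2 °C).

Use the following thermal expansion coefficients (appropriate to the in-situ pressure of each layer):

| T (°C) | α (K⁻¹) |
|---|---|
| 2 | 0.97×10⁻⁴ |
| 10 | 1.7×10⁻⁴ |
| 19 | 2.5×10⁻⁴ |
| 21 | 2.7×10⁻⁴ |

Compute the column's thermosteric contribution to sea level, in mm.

Layer 1 at 21 °C → α = 2.7×10⁻⁴ K⁻¹
Layer 2 at 2 °C → α = 0.97×10⁻⁴ K⁻¹
0–250 m: 1.7 × 250 × 2.7×10⁻⁴ = 0.11475 m
250–420 m: 0.97×10⁻⁴ × 170 × 0.66 = 0.0108834 m
Δh = 0.11475 + 0.0108834 = 0.1256334 m

126 mm of thermosteric rise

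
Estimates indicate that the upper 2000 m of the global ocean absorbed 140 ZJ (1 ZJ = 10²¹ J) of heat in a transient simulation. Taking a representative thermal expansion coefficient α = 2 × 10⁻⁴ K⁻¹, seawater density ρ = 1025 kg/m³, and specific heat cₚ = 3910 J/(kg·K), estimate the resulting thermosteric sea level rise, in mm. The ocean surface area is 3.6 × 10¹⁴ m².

Per unit area: Q = 140×10²¹ / (3.6×10¹⁴) ≈ 3.889×10⁸ J/m²
Δh = αQ/(ρcₚ) = 2×10⁻⁴ × 3.889×10⁸ / (1025 × 3910) ≈ 0.019407 m

Δh = 19.4 mm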